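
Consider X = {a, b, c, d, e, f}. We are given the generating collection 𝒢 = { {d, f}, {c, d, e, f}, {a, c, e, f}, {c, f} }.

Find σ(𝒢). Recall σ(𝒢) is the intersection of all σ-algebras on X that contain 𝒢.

σ(𝒢) (64 sets): { {}, {a}, {b}, {c}, {d}, {e}, {f}, {a, b}, {a, c}, {a, d}, {a, e}, {a, f}, {b, c}, {b, d}, {b, e}, {b, f}, {c, d}, {c, e}, {c, f}, {d, e}, {d, f}, {e, f}, {a, b, c}, {a, b, d}, {a, b, e}, {a, b, f}, {a, c, d}, {a, c, e}, {a, c, f}, {a, d, e}, {a, d, f}, {a, e, f}, {b, c, d}, {b, c, e}, {b, c, f}, {b, d, e}, {b, d, f}, {b, e, f}, {c, d, e}, {c, d, f}, {c, e, f}, {d, e, f}, {a, b, c, d}, {a, b, c, e}, {a, b, c, f}, {a, b, d, e}, {a, b, d, f}, {a, b, e, f}, {a, c, d, e}, {a, c, d, f}, {a, c, e, f}, {a, d, e, f}, {b, c, d, e}, {b, c, d, f}, {b, c, e, f}, {b, d, e, f}, {c, d, e, f}, {a, b, c, d, e}, {a, b, c, d, f}, {a, b, c, e, f}, {a, b, d, e, f}, {a, c, d, e, f}, {b, c, d, e, f}, X }

Working:
Start: 𝒢 ∪ {∅, X} = { {}, {c, f}, {d, f}, {a, c, e, f}, {c, d, e, f}, X }.
Step 1 adds 6:
  {a, b}  = ᶜ of {c, d, e, f}
  {b, d}  = ᶜ of {a, c, e, f}
  {c, d, f}  = {c, f} ∪ {d, f}
  {a, b, c, e}  = ᶜ of {d, f}
  {a, b, d, e}  = ᶜ of {c, f}
  {a, c, d, e, f}  = {a, c, e, f} ∪ {c, d, e, f}
  (now 12)
Step 2 adds 12:
  {b}  = ᶜ of {a, c, d, e, f}
  {a, b, d}  = {a, b} ∪ {b, d}
  {a, b, e}  = ᶜ of {c, d, f}
  {b, d, f}  = {d, f} ∪ {b, d}
  {a, b, c, f}  = {a, b} ∪ {c, f}
  {a, b, d, f}  = {a, b} ∪ {d, f}
  {b, c, d, f}  = {c, f} ∪ {b, d}
  {a, b, c, d, e}  = {a, b, d, e} ∪ {a, b, c, e}
  {a, b, c, d, f}  = {a, b} ∪ {c, d, f}
  {a, b, c, e, f}  = {a, c, e, f} ∪ {a, b}
  {a, b, d, e, f}  = {a, b, d, e} ∪ {d, f}
  {b, c, d, e, f}  = {c, d, e, f} ∪ {b, d}
  (now 24)
Step 3. New:
  {a}  = ᶜ of {b, c, d, e, f}
  {c}  = ᶜ of {a, b, d, e, f}
  {d}  = ᶜ of {a, b, c, e, f}
  {e}  = ᶜ of {a, b, c, d, f}
  {f}  = ᶜ of {a, b, c, d, e}
  {a, e}  = ᶜ of {b, c, d, f}
  {c, e}  = ᶜ of {a, b, d, f}
  {d, e}  = ᶜ of {a, b, c, f}
  {a, c, e}  = ᶜ of {b, d, f}
  {b, c, f}  = {b} ∪ {c, f}
  {c, e, f}  = ᶜ of {a, b, d}
  (now 35)
Step 4. New:
  {a, c}  = {a} ∪ {c}
  {a, d}  = {a} ∪ {d}
  {a, f}  = {a} ∪ {f}
  {b, c}  = {b} ∪ {c}
  {b, e}  = {b} ∪ {e}
  {b, f}  = {b} ∪ {f}
  {c, d}  = {c} ∪ {d}
  {e, f}  = {f} ∪ {e}
  {a, b, c}  = {a, b} ∪ {c}
  {a, b, f}  = {a, b} ∪ {f}
  {a, c, f}  = {a} ∪ {c, f}
  {a, d, e}  = ᶜ of {b, c, f}
  {a, d, f}  = {a} ∪ {d, f}
  {a, e, f}  = {f} ∪ {a, e}
  {b, c, d}  = {c} ∪ {b, d}
  {b, c, e}  = {b} ∪ {c, e}
  {b, d, e}  = {b} ∪ {d, e}
  {c, d, e}  = {d, e} ∪ {c}
  {d, e, f}  = {f} ∪ {d, e}
  {a, b, c, d}  = {a, b, d} ∪ {c}
  {a, b, e, f}  = {f} ∪ {a, b, e}
  {a, c, d, e}  = {a, c, e} ∪ {d, e}
  {a, c, d, f}  = {a} ∪ {c, d, f}
  {a, d, e, f}  = {a, e} ∪ {d, f}
  {b, c, d, e}  = {c, e} ∪ {b, d}
  {b, c, e, f}  = {b, c, f} ∪ {e}
  {b, d, e, f}  = {b, d, f} ∪ {e}
  (now 62)
Step 5: 2 new —
  {a, c, d}  = {c, d} ∪ {a, d}
  {b, e, f}  = {b, e} ∪ {e, f}
  (now 64)
Step 6: closed — nothing new.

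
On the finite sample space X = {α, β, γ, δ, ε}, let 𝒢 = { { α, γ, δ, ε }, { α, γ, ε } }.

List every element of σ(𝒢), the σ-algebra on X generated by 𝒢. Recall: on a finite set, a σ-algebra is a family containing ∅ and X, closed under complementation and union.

σ(𝒢) (8 sets): { {}, { β }, { δ }, { β, δ }, { α, γ, ε }, { α, β, γ, ε }, { α, γ, δ, ε }, X }

Derivation:
Begin from { {}, { α, γ, ε }, { α, γ, δ, ε }, X } (that is, 𝒢 plus ∅ and X).
Step 1: 2 new —
  { β }  = ᶜ of { α, γ, δ, ε }
  { β, δ }  = ᶜ of { α, γ, ε }
  — 6 sets.
Step 2. New:
  { α, β, γ, ε }  = { α, γ, ε } ∪ { β }
  — 7 sets.
Step 3: 1 new —
  { δ }  = ᶜ of { α, β, γ, ε }
  — 8 sets.
Step 4: closed — nothing new.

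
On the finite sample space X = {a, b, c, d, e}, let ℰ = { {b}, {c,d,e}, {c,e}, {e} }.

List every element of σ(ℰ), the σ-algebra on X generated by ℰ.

Take S₀ = ℰ ∪ {∅, X} = { {}, {b}, {e}, {c,e}, {c,d,e}, X }.
Iteration 1 adds 7:
  {a,b}  = ᶜ of {c,d,e}
  {b,e}  = {b} ∪ {e}
  {a,b,d}  = ᶜ of {c,e}
  {b,c,e}  = {c,e} ∪ {b}
  {a,b,c,d}  = ᶜ of {e}
  {a,c,d,e}  = ᶜ of {b}
  {b,c,d,e}  = {c,d,e} ∪ {b}
  |family| = 13
Iteration 2: 6 new —
  {a}  = ᶜ of {b,c,d,e}
  {a,d}  = ᶜ of {b,c,e}
  {a,b,e}  = {b,e} ∪ {a,b}
  {a,c,d}  = ᶜ of {b,e}
  {a,b,c,e}  = {a,b} ∪ {b,c,e}
  {a,b,d,e}  = {b,e} ∪ {a,b,d}
  |family| = 19
Iteration 3: 6 new —
  {c}  = ᶜ of {a,b,d,e}
  {d}  = ᶜ of {a,b,c,e}
  {a,e}  = {e} ∪ {a}
  {c,d}  = ᶜ of {a,b,e}
  {a,c,e}  = {c,e} ∪ {a}
  {a,d,e}  = {a,d} ∪ {e}
  |family| = 25
Iteration 4: 7 new —
  {a,c}  = {c} ∪ {a}
  {b,c}  = ᶜ of {a,d,e}
  {b,d}  = ᶜ of {a,c,e}
  {d,e}  = {e} ∪ {d}
  {a,b,c}  = {a,b} ∪ {c}
  {b,c,d}  = ᶜ of {a,e}
  {b,d,e}  = {b,e} ∪ {d}
  |family| = 32
Iteration 5: already closed under ᶜ and ∪.

Therefore σ(ℰ) = { {}, {a}, {b}, {c}, {d}, {e}, {a,b}, {a,c}, {a,d}, {a,e}, {b,c}, {b,d}, {b,e}, {c,d}, {c,e}, {d,e}, {a,b,c}, {a,b,d}, {a,b,e}, {a,c,d}, {a,c,e}, {a,d,e}, {b,c,d}, {b,c,e}, {b,d,e}, {c,d,e}, {a,b,c,d}, {a,b,c,e}, {a,b,d,e}, {a,c,d,e}, {b,c,d,e}, X } (|σ(ℰ)| = 32).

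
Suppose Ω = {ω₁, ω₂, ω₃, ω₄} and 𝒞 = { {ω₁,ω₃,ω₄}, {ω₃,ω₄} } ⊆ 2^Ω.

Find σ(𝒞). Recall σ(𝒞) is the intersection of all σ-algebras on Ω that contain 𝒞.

|σ(𝒞)| = 8.  σ(𝒞) = { {}, {ω₁}, {ω₂}, {ω₁,ω₂}, {ω₃,ω₄}, {ω₁,ω₃,ω₄}, {ω₂,ω₃,ω₄}, Ω }

Trace:
Start: 𝒞 ∪ {∅, Ω} = { {}, {ω₃,ω₄}, {ω₁,ω₃,ω₄}, Ω }.
Iteration 1: 2 new —
  {ω₂}  = ᶜ of {ω₁,ω₃,ω₄}
  {ω₁,ω₂}  = ᶜ of {ω₃,ω₄}
  |family| = 6
Iteration 2: 1 new —
  {ω₂,ω₃,ω₄}  = {ω₃,ω₄} ∪ {ω₂}
  |family| = 7
Iteration 3 adds 1:
  {ω₁}  = ᶜ of {ω₂,ω₃,ω₄}
  |family| = 8
After Iteration 4 the family is unchanged; done.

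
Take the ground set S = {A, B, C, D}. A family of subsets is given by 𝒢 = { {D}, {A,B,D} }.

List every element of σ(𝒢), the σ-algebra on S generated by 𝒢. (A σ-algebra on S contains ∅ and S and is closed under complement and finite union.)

Answer: σ(𝒢) = { {}, {C}, {D}, {A,B}, {C,D}, {A,B,C}, {A,B,D}, S }

Derivation:
Seed the family with 𝒢 together with ∅ and S: { {}, {D}, {A,B,D}, S }.
Pass 1 (2 new):
  {C}  = S∖{A,B,D}
  {A,B,C}  = S∖{D}
Pass 2 (1 new):
  {C,D}  = {C} ∪ {D}
Pass 3 (1 new):
  {A,B}  = S∖{C,D}
Pass 4: closed — nothing new.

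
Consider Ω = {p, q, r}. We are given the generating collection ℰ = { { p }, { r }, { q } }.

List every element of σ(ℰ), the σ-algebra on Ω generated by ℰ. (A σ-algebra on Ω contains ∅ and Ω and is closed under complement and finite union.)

σ(ℰ) (8 sets): { {  }, { p }, { q }, { r }, { p, q }, { p, r }, { q, r }, Ω }

Trace:
Start: ℰ ∪ {∅, Ω} = { {  }, { p }, { q }, { r }, Ω }.
Round 1: 3 new —
  { p, q }  = complement { r }
  { p, r }  = complement { q }
  { q, r }  = complement { p }
  |family| = 8
After Round 2 the family is unchanged; done.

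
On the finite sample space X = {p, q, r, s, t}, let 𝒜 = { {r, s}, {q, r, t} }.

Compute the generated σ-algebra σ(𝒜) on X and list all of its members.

σ(𝒜) (16 sets): { {}, {p}, {r}, {s}, {p, r}, {p, s}, {q, t}, {r, s}, {p, q, t}, {p, r, s}, {q, r, t}, {q, s, t}, {p, q, r, t}, {p, q, s, t}, {q, r, s, t}, X }

Working:
Start: 𝒜 ∪ {∅, X} = { {}, {r, s}, {q, r, t}, X }.
Step 1: 3 new —
  {p, s}  = ᶜ of {q, r, t}
  {p, q, t}  = ᶜ of {r, s}
  {q, r, s, t}  = {r, s} ∪ {q, r, t}
  — 7 sets.
Step 2 (4 new):
  {p}  = ᶜ of {q, r, s, t}
  {p, r, s}  = {r, s} ∪ {p, s}
  {p, q, r, t}  = {p, q, t} ∪ {q, r, t}
  {p, q, s, t}  = {p, q, t} ∪ {p, s}
  — 11 sets.
Step 3 adds 3:
  {r}  = ᶜ of {p, q, s, t}
  {s}  = ᶜ of {p, q, r, t}
  {q, t}  = ᶜ of {p, r, s}
  — 14 sets.
Step 4 (2 new):
  {p, r}  = {r} ∪ {p}
  {q, s, t}  = {q, t} ∪ {s}
  — 16 sets.
Step 5 adds nothing — fixpoint reached.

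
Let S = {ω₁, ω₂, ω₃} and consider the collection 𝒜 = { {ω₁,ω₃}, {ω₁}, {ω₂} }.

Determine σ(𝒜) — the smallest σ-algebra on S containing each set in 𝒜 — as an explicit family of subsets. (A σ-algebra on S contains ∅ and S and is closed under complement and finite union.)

Begin from { ∅, {ω₁}, {ω₂}, {ω₁,ω₃}, S } (that is, 𝒜 plus ∅ and S).
Round 1: 2 new —
  {ω₁,ω₂}  = {ω₂} ∪ {ω₁}
  {ω₂,ω₃}  = complement {ω₁}
  |family| = 7
Round 2 (1 new):
  {ω₃}  = complement {ω₁,ω₂}
  |family| = 8
Round 3: already closed under ᶜ and ∪.

Therefore σ(𝒜) = { ∅, {ω₁}, {ω₂}, {ω₃}, {ω₁,ω₂}, {ω₁,ω₃}, {ω₂,ω₃}, S } (|σ(𝒜)| = 8).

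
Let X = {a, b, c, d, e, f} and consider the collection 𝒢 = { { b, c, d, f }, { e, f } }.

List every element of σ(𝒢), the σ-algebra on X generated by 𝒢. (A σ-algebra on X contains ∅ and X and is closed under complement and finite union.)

σ(𝒢) = { {}, { a }, { e }, { f }, { a, e }, { a, f }, { e, f }, { a, e, f }, { b, c, d }, { a, b, c, d }, { b, c, d, e }, { b, c, d, f }, { a, b, c, d, e }, { a, b, c, d, f }, { b, c, d, e, f }, X }

Trace:
Seed the family with 𝒢 together with ∅ and X: { {}, { e, f }, { b, c, d, f }, X }.
Iteration 1: 3 new —
  { a, e }  = { b, c, d, f }ᶜ
  { a, b, c, d }  = { e, f }ᶜ
  { b, c, d, e, f }  = { b, c, d, f } ∪ { e, f }
  (now 7)
Iteration 2: +4 →
  { a }  = { b, c, d, e, f }ᶜ
  { a, e, f }  = { e, f } ∪ { a, e }
  { a, b, c, d, e }  = { a, e } ∪ { a, b, c, d }
  { a, b, c, d, f }  = { b, c, d, f } ∪ { a, b, c, d }
  (now 11)
Iteration 3. New:
  { e }  = { a, b, c, d, f }ᶜ
  { f }  = { a, b, c, d, e }ᶜ
  { b, c, d }  = { a, e, f }ᶜ
  (now 14)
Iteration 4 (2 new):
  { a, f }  = { a } ∪ { f }
  { b, c, d, e }  = { b, c, d } ∪ { e }
  (now 16)
Iteration 5: no new sets; the family is a σ-algebra.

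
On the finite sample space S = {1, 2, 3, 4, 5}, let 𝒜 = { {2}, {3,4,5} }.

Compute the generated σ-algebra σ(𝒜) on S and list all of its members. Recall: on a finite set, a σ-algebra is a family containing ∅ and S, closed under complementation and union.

σ(𝒜) (8 sets): { ∅, {1}, {2}, {1,2}, {3,4,5}, {1,3,4,5}, {2,3,4,5}, S }

Trace:
Initial family (4 sets): { ∅, {2}, {3,4,5}, S }.
Step 1: +3 →
  {1,2}  = {3,4,5}ᶜ
  {1,3,4,5}  = {2}ᶜ
  {2,3,4,5}  = {2} ∪ {3,4,5}
Step 2 adds 1:
  {1}  = {2,3,4,5}ᶜ
Step 3: no new sets; the family is a σ-algebra.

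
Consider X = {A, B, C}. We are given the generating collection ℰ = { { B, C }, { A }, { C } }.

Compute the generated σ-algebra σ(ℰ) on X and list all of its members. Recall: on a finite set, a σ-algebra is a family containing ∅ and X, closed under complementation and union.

σ(ℰ) (8 sets): { {  }, { A }, { B }, { C }, { A, B }, { A, C }, { B, C }, X }

Derivation:
Take S₀ = ℰ ∪ {∅, X} = { {  }, { A }, { C }, { B, C }, X }.
Step 1: +2 →
  { A, B }  = ᶜ of { C }
  { A, C }  = { C } ∪ { A }
  |family| = 7
Step 2 adds 1:
  { B }  = ᶜ of { A, C }
  |family| = 8
Step 3: closed — nothing new.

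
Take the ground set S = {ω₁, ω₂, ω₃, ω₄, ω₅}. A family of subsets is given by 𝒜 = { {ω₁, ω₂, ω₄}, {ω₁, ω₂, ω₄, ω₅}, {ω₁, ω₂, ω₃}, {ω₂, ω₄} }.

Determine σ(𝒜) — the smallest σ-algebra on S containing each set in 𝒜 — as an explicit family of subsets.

Take S₀ = 𝒜 ∪ {∅, S} = { {}, {ω₂, ω₄}, {ω₁, ω₂, ω₃}, {ω₁, ω₂, ω₄}, {ω₁, ω₂, ω₄, ω₅}, S }.
Iteration 1: 5 new —
  {ω₃}  = complement {ω₁, ω₂, ω₄, ω₅}
  {ω₃, ω₅}  = complement {ω₁, ω₂, ω₄}
  {ω₄, ω₅}  = complement {ω₁, ω₂, ω₃}
  {ω₁, ω₃, ω₅}  = complement {ω₂, ω₄}
  {ω₁, ω₂, ω₃, ω₄}  = {ω₁, ω₂, ω₃} ∪ {ω₂, ω₄}
  [11 total]
Iteration 2 (7 new):
  {ω₅}  = complement {ω₁, ω₂, ω₃, ω₄}
  {ω₂, ω₃, ω₄}  = {ω₃} ∪ {ω₂, ω₄}
  {ω₂, ω₄, ω₅}  = {ω₄, ω₅} ∪ {ω₂, ω₄}
  {ω₃, ω₄, ω₅}  = {ω₄, ω₅} ∪ {ω₃}
  {ω₁, ω₂, ω₃, ω₅}  = {ω₁, ω₂, ω₃} ∪ {ω₁, ω₃, ω₅}
  {ω₁, ω₃, ω₄, ω₅}  = {ω₁, ω₃, ω₅} ∪ {ω₄, ω₅}
  {ω₂, ω₃, ω₄, ω₅}  = {ω₃, ω₅} ∪ {ω₂, ω₄}
  [18 total]
Iteration 3 (6 new):
  {ω₁}  = complement {ω₂, ω₃, ω₄, ω₅}
  {ω₂}  = complement {ω₁, ω₃, ω₄, ω₅}
  {ω₄}  = complement {ω₁, ω₂, ω₃, ω₅}
  {ω₁, ω₂}  = complement {ω₃, ω₄, ω₅}
  {ω₁, ω₃}  = complement {ω₂, ω₄, ω₅}
  {ω₁, ω₅}  = complement {ω₂, ω₃, ω₄}
  [24 total]
Iteration 4. New:
  {ω₁, ω₄}  = {ω₄} ∪ {ω₁}
  {ω₂, ω₃}  = {ω₂} ∪ {ω₃}
  {ω₂, ω₅}  = {ω₂} ∪ {ω₅}
  {ω₃, ω₄}  = {ω₃} ∪ {ω₄}
  {ω₁, ω₂, ω₅}  = {ω₁, ω₂} ∪ {ω₅}
  {ω₁, ω₃, ω₄}  = {ω₁, ω₃} ∪ {ω₄}
  {ω₁, ω₄, ω₅}  = {ω₄, ω₅} ∪ {ω₁, ω₅}
  {ω₂, ω₃, ω₅}  = {ω₂} ∪ {ω₃, ω₅}
  [32 total]
Iteration 5: stable.

|σ(𝒜)| = 32.  σ(𝒜) = { {}, {ω₁}, {ω₂}, {ω₃}, {ω₄}, {ω₅}, {ω₁, ω₂}, {ω₁, ω₃}, {ω₁, ω₄}, {ω₁, ω₅}, {ω₂, ω₃}, {ω₂, ω₄}, {ω₂, ω₅}, {ω₃, ω₄}, {ω₃, ω₅}, {ω₄, ω₅}, {ω₁, ω₂, ω₃}, {ω₁, ω₂, ω₄}, {ω₁, ω₂, ω₅}, {ω₁, ω₃, ω₄}, {ω₁, ω₃, ω₅}, {ω₁, ω₄, ω₅}, {ω₂, ω₃, ω₄}, {ω₂, ω₃, ω₅}, {ω₂, ω₄, ω₅}, {ω₃, ω₄, ω₅}, {ω₁, ω₂, ω₃, ω₄}, {ω₁, ω₂, ω₃, ω₅}, {ω₁, ω₂, ω₄, ω₅}, {ω₁, ω₃, ω₄, ω₅}, {ω₂, ω₃, ω₄, ω₅}, S }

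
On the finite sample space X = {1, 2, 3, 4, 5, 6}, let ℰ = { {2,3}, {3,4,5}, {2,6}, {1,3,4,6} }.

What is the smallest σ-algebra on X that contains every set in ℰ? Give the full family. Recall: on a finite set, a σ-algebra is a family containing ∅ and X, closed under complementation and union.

σ(ℰ) = { {}, {1}, {2}, {3}, {4}, {5}, {6}, {1,2}, {1,3}, {1,4}, {1,5}, {1,6}, {2,3}, {2,4}, {2,5}, {2,6}, {3,4}, {3,5}, {3,6}, {4,5}, {4,6}, {5,6}, {1,2,3}, {1,2,4}, {1,2,5}, {1,2,6}, {1,3,4}, {1,3,5}, {1,3,6}, {1,4,5}, {1,4,6}, {1,5,6}, {2,3,4}, {2,3,5}, {2,3,6}, {2,4,5}, {2,4,6}, {2,5,6}, {3,4,5}, {3,4,6}, {3,5,6}, {4,5,6}, {1,2,3,4}, {1,2,3,5}, {1,2,3,6}, {1,2,4,5}, {1,2,4,6}, {1,2,5,6}, {1,3,4,5}, {1,3,4,6}, {1,3,5,6}, {1,4,5,6}, {2,3,4,5}, {2,3,4,6}, {2,3,5,6}, {2,4,5,6}, {3,4,5,6}, {1,2,3,4,5}, {1,2,3,4,6}, {1,2,3,5,6}, {1,2,4,5,6}, {1,3,4,5,6}, {2,3,4,5,6}, X }

Working:
Begin from { {}, {2,3}, {2,6}, {3,4,5}, {1,3,4,6}, X } (that is, ℰ plus ∅ and X).
Round 1 adds 9:
  {2,5}  = complement {1,3,4,6}
  {1,2,6}  = complement {3,4,5}
  {2,3,6}  = {2,3} ∪ {2,6}
  {1,3,4,5}  = complement {2,6}
  {1,4,5,6}  = complement {2,3}
  {2,3,4,5}  = {3,4,5} ∪ {2,3}
  {1,2,3,4,6}  = {2,3} ∪ {1,3,4,6}
  {1,3,4,5,6}  = {3,4,5} ∪ {1,3,4,6}
  {2,3,4,5,6}  = {3,4,5} ∪ {2,6}
  |family| = 15
Round 2: +12 →
  {1}  = complement {2,3,4,5,6}
  {2}  = complement {1,3,4,5,6}
  {5}  = complement {1,2,3,4,6}
  {1,6}  = complement {2,3,4,5}
  {1,4,5}  = complement {2,3,6}
  {2,3,5}  = {2,5} ∪ {2,3}
  {2,5,6}  = {2,5} ∪ {2,6}
  {1,2,3,6}  = {2,3,6} ∪ {1,2,6}
  {1,2,5,6}  = {2,5} ∪ {1,2,6}
  {2,3,5,6}  = {2,5} ∪ {2,3,6}
  {1,2,3,4,5}  = {2,5} ∪ {1,3,4,5}
  {1,2,4,5,6}  = {2,5} ∪ {1,4,5,6}
  |family| = 27
Round 3: +15 →
  {3}  = complement {1,2,4,5,6}
  {6}  = complement {1,2,3,4,5}
  {1,2}  = {2} ∪ {1}
  {1,4}  = complement {2,3,5,6}
  {1,5}  = {5} ∪ {1}
  {3,4}  = complement {1,2,5,6}
  {4,5}  = complement {1,2,3,6}
  {1,2,3}  = {2,3} ∪ {1}
  {1,2,5}  = {2,5} ∪ {1}
  {1,3,4}  = complement {2,5,6}
  {1,4,6}  = complement {2,3,5}
  {1,5,6}  = {1,6} ∪ {5}
  {1,2,3,5}  = {2,3,5} ∪ {1}
  {1,2,4,5}  = {2,5} ∪ {1,4,5}
  {1,2,3,5,6}  = {2,5} ∪ {1,2,3,6}
  |family| = 42
Round 4. New:
  {4}  = complement {1,2,3,5,6}
  {1,3}  = {3} ∪ {1}
  {3,5}  = {3} ∪ {5}
  {3,6}  = complement {1,2,4,5}
  {4,6}  = complement {1,2,3,5}
  {5,6}  = {6} ∪ {5}
  {1,2,4}  = {2} ∪ {1,4}
  {1,3,5}  = {3} ∪ {1,5}
  {1,3,6}  = {1,6} ∪ {3}
  {2,3,4}  = complement {1,5,6}
  {2,4,5}  = {2} ∪ {4,5}
  {3,4,6}  = complement {1,2,5}
  {4,5,6}  = complement {1,2,3}
  {1,2,3,4}  = {3,4} ∪ {1,2,3}
  {1,2,4,6}  = {2} ∪ {1,4,6}
  {1,3,5,6}  = {1,5,6} ∪ {3}
  {2,3,4,6}  = complement {1,5}
  {2,4,5,6}  = {4,5} ∪ {2,6}
  {3,4,5,6}  = complement {1,2}
  |family| = 61
Round 5. New:
  {2,4}  = complement {1,3,5,6}
  {2,4,6}  = complement {1,3,5}
  {3,5,6}  = complement {1,2,4}
  |family| = 64
Round 6: already closed under ᶜ and ∪.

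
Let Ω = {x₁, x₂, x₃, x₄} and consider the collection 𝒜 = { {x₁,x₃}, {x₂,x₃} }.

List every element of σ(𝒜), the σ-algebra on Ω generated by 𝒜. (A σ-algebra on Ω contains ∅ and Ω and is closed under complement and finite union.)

Initial family (4 sets): { {}, {x₁,x₃}, {x₂,x₃}, Ω }.
Step 1: 3 new —
  {x₁,x₄}  = ᶜ of {x₂,x₃}
  {x₂,x₄}  = ᶜ of {x₁,x₃}
  {x₁,x₂,x₃}  = {x₁,x₃} ∪ {x₂,x₃}
  [7 total]
Step 2 adds 4:
  {x₄}  = ᶜ of {x₁,x₂,x₃}
  {x₁,x₂,x₄}  = {x₁,x₄} ∪ {x₂,x₄}
  {x₁,x₃,x₄}  = {x₁,x₄} ∪ {x₁,x₃}
  {x₂,x₃,x₄}  = {x₂,x₃} ∪ {x₂,x₄}
  [11 total]
Step 3: 3 new —
  {x₁}  = ᶜ of {x₂,x₃,x₄}
  {x₂}  = ᶜ of {x₁,x₃,x₄}
  {x₃}  = ᶜ of {x₁,x₂,x₄}
  [14 total]
Step 4: 2 new —
  {x₁,x₂}  = {x₂} ∪ {x₁}
  {x₃,x₄}  = {x₃} ∪ {x₄}
  [16 total]
After Step 5 the family is unchanged; done.

Hence σ(𝒜) has 16 members: { {}, {x₁}, {x₂}, {x₃}, {x₄}, {x₁,x₂}, {x₁,x₃}, {x₁,x₄}, {x₂,x₃}, {x₂,x₄}, {x₃,x₄}, {x₁,x₂,x₃}, {x₁,x₂,x₄}, {x₁,x₃,x₄}, {x₂,x₃,x₄}, Ω }.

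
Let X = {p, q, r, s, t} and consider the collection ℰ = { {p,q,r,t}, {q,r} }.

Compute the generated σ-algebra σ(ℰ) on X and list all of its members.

Initial family (4 sets): { {}, {q,r}, {p,q,r,t}, X }.
Round 1. New:
  {s}  = ᶜ of {p,q,r,t}
  {p,s,t}  = ᶜ of {q,r}
  (now 6)
Round 2 (1 new):
  {q,r,s}  = {q,r} ∪ {s}
  (now 7)
Round 3 adds 1:
  {p,t}  = ᶜ of {q,r,s}
  (now 8)
Round 4: closed — nothing new.

Hence σ(ℰ) has 8 members: { {}, {s}, {p,t}, {q,r}, {p,s,t}, {q,r,s}, {p,q,r,t}, X }.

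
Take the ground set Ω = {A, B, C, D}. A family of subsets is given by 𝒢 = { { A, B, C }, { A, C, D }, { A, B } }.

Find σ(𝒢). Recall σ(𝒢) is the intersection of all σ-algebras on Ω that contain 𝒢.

Begin from { {}, { A, B }, { A, B, C }, { A, C, D }, Ω } (that is, 𝒢 plus ∅ and Ω).
Step 1 (3 new):
  { B }  = complement { A, C, D }
  { D }  = complement { A, B, C }
  { C, D }  = complement { A, B }
Step 2 adds 3:
  { B, D }  = { D } ∪ { B }
  { A, B, D }  = { D } ∪ { A, B }
  { B, C, D }  = { B } ∪ { C, D }
Step 3: +3 →
  { A }  = complement { B, C, D }
  { C }  = complement { A, B, D }
  { A, C }  = complement { B, D }
Step 4 (2 new):
  { A, D }  = { D } ∪ { A }
  { B, C }  = { C } ∪ { B }
Step 5 adds nothing — fixpoint reached.

Therefore σ(𝒢) = { {}, { A }, { B }, { C }, { D }, { A, B }, { A, C }, { A, D }, { B, C }, { B, D }, { C, D }, { A, B, C }, { A, B, D }, { A, C, D }, { B, C, D }, Ω } (|σ(𝒢)| = 16).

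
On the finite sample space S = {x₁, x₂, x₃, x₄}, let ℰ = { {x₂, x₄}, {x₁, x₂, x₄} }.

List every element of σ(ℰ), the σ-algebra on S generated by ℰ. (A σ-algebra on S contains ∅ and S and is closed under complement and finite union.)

|σ(ℰ)| = 8.  σ(ℰ) = { ∅, {x₁}, {x₃}, {x₁, x₃}, {x₂, x₄}, {x₁, x₂, x₄}, {x₂, x₃, x₄}, S }

Check:
Take S₀ = ℰ ∪ {∅, S} = { ∅, {x₂, x₄}, {x₁, x₂, x₄}, S }.
Pass 1. New:
  {x₃}  = {x₁, x₂, x₄}ᶜ
  {x₁, x₃}  = {x₂, x₄}ᶜ
  |family| = 6
Pass 2: +1 →
  {x₂, x₃, x₄}  = {x₃} ∪ {x₂, x₄}
  |family| = 7
Pass 3: +1 →
  {x₁}  = {x₂, x₃, x₄}ᶜ
  |family| = 8
After Pass 4 the family is unchanged; done.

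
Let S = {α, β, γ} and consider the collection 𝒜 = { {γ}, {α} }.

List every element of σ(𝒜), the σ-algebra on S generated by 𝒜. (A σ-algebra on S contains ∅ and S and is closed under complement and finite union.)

σ(𝒜) = { {}, {α}, {β}, {γ}, {α, β}, {α, γ}, {β, γ}, S }

Trace:
Start: 𝒜 ∪ {∅, S} = { {}, {α}, {γ}, S }.
Iteration 1: 3 new —
  {α, β}  = S∖{γ}
  {α, γ}  = {γ} ∪ {α}
  {β, γ}  = S∖{α}
Iteration 2: +1 →
  {β}  = S∖{α, γ}
After Iteration 3 the family is unchanged; done.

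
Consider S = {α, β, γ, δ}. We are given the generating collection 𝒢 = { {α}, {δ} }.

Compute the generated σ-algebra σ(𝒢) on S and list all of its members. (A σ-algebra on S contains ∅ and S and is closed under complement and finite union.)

Answer: σ(𝒢) = { {}, {α}, {δ}, {α, δ}, {β, γ}, {α, β, γ}, {β, γ, δ}, S }

Working:
Begin from { {}, {α}, {δ}, S } (that is, 𝒢 plus ∅ and S).
Step 1. New:
  {α, δ}  = {δ} ∪ {α}
  {α, β, γ}  = complement {δ}
  {β, γ, δ}  = complement {α}
  (now 7)
Step 2: +1 →
  {β, γ}  = complement {α, δ}
  (now 8)
Step 3: stable.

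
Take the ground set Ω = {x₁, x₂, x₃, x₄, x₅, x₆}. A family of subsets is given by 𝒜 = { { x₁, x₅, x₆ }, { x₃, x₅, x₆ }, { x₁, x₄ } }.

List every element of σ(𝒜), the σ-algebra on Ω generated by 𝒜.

Initial family (5 sets): { {  }, { x₁, x₄ }, { x₁, x₅, x₆ }, { x₃, x₅, x₆ }, Ω }.
Step 1 (6 new):
  { x₁, x₂, x₄ }  = complement { x₃, x₅, x₆ }
  { x₂, x₃, x₄ }  = complement { x₁, x₅, x₆ }
  { x₁, x₃, x₅, x₆ }  = { x₁, x₅, x₆ } ∪ { x₃, x₅, x₆ }
  { x₁, x₄, x₅, x₆ }  = { x₁, x₄ } ∪ { x₁, x₅, x₆ }
  { x₂, x₃, x₅, x₆ }  = complement { x₁, x₄ }
  { x₁, x₃, x₄, x₅, x₆ }  = { x₁, x₄ } ∪ { x₃, x₅, x₆ }
  — 11 sets.
Step 2 (7 new):
  { x₂ }  = complement { x₁, x₃, x₄, x₅, x₆ }
  { x₂, x₃ }  = complement { x₁, x₄, x₅, x₆ }
  { x₂, x₄ }  = complement { x₁, x₃, x₅, x₆ }
  { x₁, x₂, x₃, x₄ }  = { x₂, x₃, x₄ } ∪ { x₁, x₂, x₄ }
  { x₁, x₂, x₃, x₅, x₆ }  = { x₁, x₃, x₅, x₆ } ∪ { x₂, x₃, x₅, x₆ }
  { x₁, x₂, x₄, x₅, x₆ }  = { x₁, x₄, x₅, x₆ } ∪ { x₁, x₂, x₄ }
  { x₂, x₃, x₄, x₅, x₆ }  = { x₂, x₃, x₄ } ∪ { x₃, x₅, x₆ }
  — 18 sets.
Step 3. New:
  { x₁ }  = complement { x₂, x₃, x₄, x₅, x₆ }
  { x₃ }  = complement { x₁, x₂, x₄, x₅, x₆ }
  { x₄ }  = complement { x₁, x₂, x₃, x₅, x₆ }
  { x₅, x₆ }  = complement { x₁, x₂, x₃, x₄ }
  { x₁, x₂, x₅, x₆ }  = { x₁, x₅, x₆ } ∪ { x₂ }
  — 23 sets.
Step 4 adds 9:
  { x₁, x₂ }  = { x₁ } ∪ { x₂ }
  { x₁, x₃ }  = { x₁ } ∪ { x₃ }
  { x₃, x₄ }  = complement { x₁, x₂, x₅, x₆ }
  { x₁, x₂, x₃ }  = { x₁ } ∪ { x₂, x₃ }
  { x₁, x₃, x₄ }  = { x₃ } ∪ { x₁, x₄ }
  { x₂, x₅, x₆ }  = { x₅, x₆ } ∪ { x₂ }
  { x₄, x₅, x₆ }  = { x₅, x₆ } ∪ { x₄ }
  { x₂, x₄, x₅, x₆ }  = { x₅, x₆ } ∪ { x₂, x₄ }
  { x₃, x₄, x₅, x₆ }  = { x₃, x₅, x₆ } ∪ { x₄ }
  — 32 sets.
Step 5: already closed under ᶜ and ∪.

σ(𝒜) = { {  }, { x₁ }, { x₂ }, { x₃ }, { x₄ }, { x₁, x₂ }, { x₁, x₃ }, { x₁, x₄ }, { x₂, x₃ }, { x₂, x₄ }, { x₃, x₄ }, { x₅, x₆ }, { x₁, x₂, x₃ }, { x₁, x₂, x₄ }, { x₁, x₃, x₄ }, { x₁, x₅, x₆ }, { x₂, x₃, x₄ }, { x₂, x₅, x₆ }, { x₃, x₅, x₆ }, { x₄, x₅, x₆ }, { x₁, x₂, x₃, x₄ }, { x₁, x₂, x₅, x₆ }, { x₁, x₃, x₅, x₆ }, { x₁, x₄, x₅, x₆ }, { x₂, x₃, x₅, x₆ }, { x₂, x₄, x₅, x₆ }, { x₃, x₄, x₅, x₆ }, { x₁, x₂, x₃, x₅, x₆ }, { x₁, x₂, x₄, x₅, x₆ }, { x₁, x₃, x₄, x₅, x₆ }, { x₂, x₃, x₄, x₅, x₆ }, Ω }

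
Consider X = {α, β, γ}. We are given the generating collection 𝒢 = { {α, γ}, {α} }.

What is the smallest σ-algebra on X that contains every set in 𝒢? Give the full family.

Initial family (4 sets): { {}, {α}, {α, γ}, X }.
Round 1 (2 new):
  {β}  = complement {α, γ}
  {β, γ}  = complement {α}
  |family| = 6
Round 2. New:
  {α, β}  = {β} ∪ {α}
  |family| = 7
Round 3: 1 new —
  {γ}  = complement {α, β}
  |family| = 8
Round 4: already closed under ᶜ and ∪.

σ(𝒢) = { {}, {α}, {β}, {γ}, {α, β}, {α, γ}, {β, γ}, X }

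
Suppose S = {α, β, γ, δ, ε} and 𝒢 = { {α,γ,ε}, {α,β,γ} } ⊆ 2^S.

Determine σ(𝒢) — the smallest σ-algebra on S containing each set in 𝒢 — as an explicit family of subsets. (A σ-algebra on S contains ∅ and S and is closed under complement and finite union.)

Begin from { ∅, {α,β,γ}, {α,γ,ε}, S } (that is, 𝒢 plus ∅ and S).
Iteration 1: +3 →
  {β,δ}  = ᶜ of {α,γ,ε}
  {δ,ε}  = ᶜ of {α,β,γ}
  {α,β,γ,ε}  = {α,γ,ε} ∪ {α,β,γ}
  — 7 sets.
Iteration 2. New:
  {δ}  = ᶜ of {α,β,γ,ε}
  {β,δ,ε}  = {δ,ε} ∪ {β,δ}
  {α,β,γ,δ}  = {α,β,γ} ∪ {β,δ}
  {α,γ,δ,ε}  = {δ,ε} ∪ {α,γ,ε}
  — 11 sets.
Iteration 3. New:
  {β}  = ᶜ of {α,γ,δ,ε}
  {ε}  = ᶜ of {α,β,γ,δ}
  {α,γ}  = ᶜ of {β,δ,ε}
  — 14 sets.
Iteration 4. New:
  {β,ε}  = {β} ∪ {ε}
  {α,γ,δ}  = {α,γ} ∪ {δ}
  — 16 sets.
Iteration 5 adds nothing — fixpoint reached.

Hence σ(𝒢) has 16 members: { ∅, {β}, {δ}, {ε}, {α,γ}, {β,δ}, {β,ε}, {δ,ε}, {α,β,γ}, {α,γ,δ}, {α,γ,ε}, {β,δ,ε}, {α,β,γ,δ}, {α,β,γ,ε}, {α,γ,δ,ε}, S }.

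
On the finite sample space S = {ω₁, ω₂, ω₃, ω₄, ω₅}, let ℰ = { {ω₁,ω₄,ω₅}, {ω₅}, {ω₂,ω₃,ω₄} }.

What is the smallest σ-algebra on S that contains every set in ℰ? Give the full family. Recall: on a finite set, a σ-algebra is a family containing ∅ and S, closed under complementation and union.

|σ(ℰ)| = 16.  σ(ℰ) = { {}, {ω₁}, {ω₄}, {ω₅}, {ω₁,ω₄}, {ω₁,ω₅}, {ω₂,ω₃}, {ω₄,ω₅}, {ω₁,ω₂,ω₃}, {ω₁,ω₄,ω₅}, {ω₂,ω₃,ω₄}, {ω₂,ω₃,ω₅}, {ω₁,ω₂,ω₃,ω₄}, {ω₁,ω₂,ω₃,ω₅}, {ω₂,ω₃,ω₄,ω₅}, S }

Check:
Start: ℰ ∪ {∅, S} = { {}, {ω₅}, {ω₁,ω₄,ω₅}, {ω₂,ω₃,ω₄}, S }.
Step 1: 4 new —
  {ω₁,ω₅}  = ᶜ of {ω₂,ω₃,ω₄}
  {ω₂,ω₃}  = ᶜ of {ω₁,ω₄,ω₅}
  {ω₁,ω₂,ω₃,ω₄}  = ᶜ of {ω₅}
  {ω₂,ω₃,ω₄,ω₅}  = {ω₂,ω₃,ω₄} ∪ {ω₅}
  — 9 sets.
Step 2 (3 new):
  {ω₁}  = ᶜ of {ω₂,ω₃,ω₄,ω₅}
  {ω₂,ω₃,ω₅}  = {ω₅} ∪ {ω₂,ω₃}
  {ω₁,ω₂,ω₃,ω₅}  = {ω₂,ω₃} ∪ {ω₁,ω₅}
  — 12 sets.
Step 3 adds 3:
  {ω₄}  = ᶜ of {ω₁,ω₂,ω₃,ω₅}
  {ω₁,ω₄}  = ᶜ of {ω₂,ω₃,ω₅}
  {ω₁,ω₂,ω₃}  = {ω₂,ω₃} ∪ {ω₁}
  — 15 sets.
Step 4 (1 new):
  {ω₄,ω₅}  = ᶜ of {ω₁,ω₂,ω₃}
  — 16 sets.
Step 5: closed — nothing new.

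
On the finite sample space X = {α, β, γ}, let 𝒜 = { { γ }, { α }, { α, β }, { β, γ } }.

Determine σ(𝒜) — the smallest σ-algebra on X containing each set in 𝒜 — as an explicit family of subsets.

Take S₀ = 𝒜 ∪ {∅, X} = { {}, { α }, { γ }, { α, β }, { β, γ }, X }.
Round 1 adds 1:
  { α, γ }  = { γ } ∪ { α }
  [7 total]
Round 2: +1 →
  { β }  = complement { α, γ }
  [8 total]
Round 3: closed — nothing new.

σ(𝒜) = { {}, { α }, { β }, { γ }, { α, β }, { α, γ }, { β, γ }, X }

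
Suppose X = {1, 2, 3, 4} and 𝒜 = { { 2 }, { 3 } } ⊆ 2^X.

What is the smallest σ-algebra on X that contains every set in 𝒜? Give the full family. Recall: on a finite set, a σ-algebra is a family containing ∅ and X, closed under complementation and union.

Start: 𝒜 ∪ {∅, X} = { {  }, { 2 }, { 3 }, X }.
Iteration 1 adds 3:
  { 2, 3 }  = { 3 } ∪ { 2 }
  { 1, 2, 4 }  = ᶜ of { 3 }
  { 1, 3, 4 }  = ᶜ of { 2 }
  [7 total]
Iteration 2. New:
  { 1, 4 }  = ᶜ of { 2, 3 }
  [8 total]
Iteration 3: stable.

σ(𝒜) = { {  }, { 2 }, { 3 }, { 1, 4 }, { 2, 3 }, { 1, 2, 4 }, { 1, 3, 4 }, X }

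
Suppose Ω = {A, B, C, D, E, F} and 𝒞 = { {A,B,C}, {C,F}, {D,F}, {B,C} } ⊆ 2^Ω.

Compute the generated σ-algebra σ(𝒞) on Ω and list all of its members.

Start: 𝒞 ∪ {∅, Ω} = { {}, {B,C}, {C,F}, {D,F}, {A,B,C}, Ω }.
Iteration 1: 9 new —
  {B,C,F}  = {B,C} ∪ {C,F}
  {C,D,F}  = {C,F} ∪ {D,F}
  {D,E,F}  = Ω∖{A,B,C}
  {A,B,C,E}  = Ω∖{D,F}
  {A,B,C,F}  = {A,B,C} ∪ {C,F}
  {A,B,D,E}  = Ω∖{C,F}
  {A,D,E,F}  = Ω∖{B,C}
  {B,C,D,F}  = {B,C} ∪ {D,F}
  {A,B,C,D,F}  = {A,B,C} ∪ {D,F}
  — 15 sets.
Iteration 2: +11 →
  {E}  = Ω∖{A,B,C,D,F}
  {A,E}  = Ω∖{B,C,D,F}
  {D,E}  = Ω∖{A,B,C,F}
  {A,B,E}  = Ω∖{C,D,F}
  {A,D,E}  = Ω∖{B,C,F}
  {C,D,E,F}  = {C,F} ∪ {D,E,F}
  {A,B,C,D,E}  = {A,B,C} ∪ {A,B,D,E}
  {A,B,C,E,F}  = {B,C,F} ∪ {A,B,C,E}
  {A,B,D,E,F}  = {A,D,E,F} ∪ {A,B,D,E}
  {A,C,D,E,F}  = {A,D,E,F} ∪ {C,F}
  {B,C,D,E,F}  = {B,C,F} ∪ {D,E,F}
  — 26 sets.
Iteration 3: +11 →
  {A}  = Ω∖{B,C,D,E,F}
  {B}  = Ω∖{A,C,D,E,F}
  {C}  = Ω∖{A,B,D,E,F}
  {D}  = Ω∖{A,B,C,E,F}
  {F}  = Ω∖{A,B,C,D,E}
  {A,B}  = Ω∖{C,D,E,F}
  {B,C,E}  = {E} ∪ {B,C}
  {C,E,F}  = {E} ∪ {C,F}
  {A,C,E,F}  = {A,E} ∪ {C,F}
  {B,C,D,E}  = {D,E} ∪ {B,C}
  {B,C,E,F}  = {B,C,F} ∪ {E}
  — 37 sets.
Iteration 4. New:
  {A,C}  = {A} ∪ {C}
  {A,D}  = Ω∖{B,C,E,F}
  {A,F}  = Ω∖{B,C,D,E}
  {B,D}  = Ω∖{A,C,E,F}
  {B,E}  = {B} ∪ {E}
  {B,F}  = {B} ∪ {F}
  {C,D}  = {C} ∪ {D}
  {C,E}  = {E} ∪ {C}
  {E,F}  = {F} ∪ {E}
  {A,B,D}  = Ω∖{C,E,F}
  {A,B,F}  = {A,B} ∪ {F}
  {A,C,E}  = {C} ∪ {A,E}
  {A,C,F}  = {A} ∪ {C,F}
  {A,D,F}  = Ω∖{B,C,E}
  {A,E,F}  = {F} ∪ {A,E}
  {B,C,D}  = {B,C} ∪ {D}
  {B,D,E}  = {B} ∪ {D,E}
  {B,D,F}  = {B} ∪ {D,F}
  {C,D,E}  = {D,E} ∪ {C}
  {A,B,C,D}  = {A,B,C} ∪ {D}
  {A,B,D,F}  = {A,B} ∪ {D,F}
  {A,B,E,F}  = {F} ∪ {A,B,E}
  {A,C,D,E}  = {A,D,E} ∪ {C}
  {A,C,D,F}  = {A} ∪ {C,D,F}
  {B,D,E,F}  = {B} ∪ {D,E,F}
  — 62 sets.
Iteration 5 (2 new):
  {A,C,D}  = {C,D} ∪ {A,D}
  {B,E,F}  = {B,E} ∪ {E,F}
  — 64 sets.
After Iteration 6 the family is unchanged; done.

Therefore σ(𝒞) = { {}, {A}, {B}, {C}, {D}, {E}, {F}, {A,B}, {A,C}, {A,D}, {A,E}, {A,F}, {B,C}, {B,D}, {B,E}, {B,F}, {C,D}, {C,E}, {C,F}, {D,E}, {D,F}, {E,F}, {A,B,C}, {A,B,D}, {A,B,E}, {A,B,F}, {A,C,D}, {A,C,E}, {A,C,F}, {A,D,E}, {A,D,F}, {A,E,F}, {B,C,D}, {B,C,E}, {B,C,F}, {B,D,E}, {B,D,F}, {B,E,F}, {C,D,E}, {C,D,F}, {C,E,F}, {D,E,F}, {A,B,C,D}, {A,B,C,E}, {A,B,C,F}, {A,B,D,E}, {A,B,D,F}, {A,B,E,F}, {A,C,D,E}, {A,C,D,F}, {A,C,E,F}, {A,D,E,F}, {B,C,D,E}, {B,C,D,F}, {B,C,E,F}, {B,D,E,F}, {C,D,E,F}, {A,B,C,D,E}, {A,B,C,D,F}, {A,B,C,E,F}, {A,B,D,E,F}, {A,C,D,E,F}, {B,C,D,E,F}, Ω } (|σ(𝒞)| = 64).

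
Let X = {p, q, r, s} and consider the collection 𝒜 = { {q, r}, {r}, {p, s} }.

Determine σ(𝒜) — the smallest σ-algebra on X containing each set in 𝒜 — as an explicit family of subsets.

σ(𝒜) (8 sets): { {}, {q}, {r}, {p, s}, {q, r}, {p, q, s}, {p, r, s}, X }

Trace:
Take S₀ = 𝒜 ∪ {∅, X} = { {}, {r}, {p, s}, {q, r}, X }.
Pass 1. New:
  {p, q, s}  = ᶜ of {r}
  {p, r, s}  = {r} ∪ {p, s}
Pass 2. New:
  {q}  = ᶜ of {p, r, s}
Pass 3: already closed under ᶜ and ∪.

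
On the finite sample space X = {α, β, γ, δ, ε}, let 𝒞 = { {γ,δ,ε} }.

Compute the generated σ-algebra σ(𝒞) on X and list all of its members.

|σ(𝒞)| = 4.  σ(𝒞) = { {}, {α,β}, {γ,δ,ε}, X }

Trace:
Begin from { {}, {γ,δ,ε}, X } (that is, 𝒞 plus ∅ and X).
Round 1: 1 new —
  {α,β}  = {γ,δ,ε}ᶜ
  |family| = 4
Round 2: already closed under ᶜ and ∪.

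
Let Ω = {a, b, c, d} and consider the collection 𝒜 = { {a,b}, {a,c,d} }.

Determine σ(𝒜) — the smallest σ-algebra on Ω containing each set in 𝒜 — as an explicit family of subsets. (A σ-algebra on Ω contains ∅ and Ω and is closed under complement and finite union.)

Answer: σ(𝒜) = { ∅, {a}, {b}, {a,b}, {c,d}, {a,c,d}, {b,c,d}, Ω }

Derivation:
Seed the family with 𝒜 together with ∅ and Ω: { ∅, {a,b}, {a,c,d}, Ω }.
Round 1. New:
  {b}  = {a,c,d}ᶜ
  {c,d}  = {a,b}ᶜ
  |family| = 6
Round 2: +1 →
  {b,c,d}  = {c,d} ∪ {b}
  |family| = 7
Round 3. New:
  {a}  = {b,c,d}ᶜ
  |family| = 8
Round 4: no new sets; the family is a σ-algebra.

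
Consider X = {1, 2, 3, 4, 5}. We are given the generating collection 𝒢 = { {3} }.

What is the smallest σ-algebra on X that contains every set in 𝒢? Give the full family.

|σ(𝒢)| = 4.  σ(𝒢) = { {}, {3}, {1,2,4,5}, X }

Check:
Begin from { {}, {3}, X } (that is, 𝒢 plus ∅ and X).
Step 1 adds 1:
  {1,2,4,5}  = X∖{3}
  — 4 sets.
Step 2: closed — nothing new.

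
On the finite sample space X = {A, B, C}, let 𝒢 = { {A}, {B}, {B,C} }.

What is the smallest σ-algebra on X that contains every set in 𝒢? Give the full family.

Start: 𝒢 ∪ {∅, X} = { {}, {A}, {B}, {B,C}, X }.
Iteration 1: +2 →
  {A,B}  = {B} ∪ {A}
  {A,C}  = X∖{B}
  — 7 sets.
Iteration 2 (1 new):
  {C}  = X∖{A,B}
  — 8 sets.
After Iteration 3 the family is unchanged; done.

|σ(𝒢)| = 8.  σ(𝒢) = { {}, {A}, {B}, {C}, {A,B}, {A,C}, {B,C}, X }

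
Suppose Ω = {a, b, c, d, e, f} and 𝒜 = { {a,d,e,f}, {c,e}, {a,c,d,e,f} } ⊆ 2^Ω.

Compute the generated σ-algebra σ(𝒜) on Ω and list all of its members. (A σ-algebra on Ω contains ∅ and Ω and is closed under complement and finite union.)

Take S₀ = 𝒜 ∪ {∅, Ω} = { {}, {c,e}, {a,d,e,f}, {a,c,d,e,f}, Ω }.
Pass 1. New:
  {b}  = complement {a,c,d,e,f}
  {b,c}  = complement {a,d,e,f}
  {a,b,d,f}  = complement {c,e}
Pass 2: +3 →
  {b,c,e}  = {c,e} ∪ {b}
  {a,b,c,d,f}  = {b,c} ∪ {a,b,d,f}
  {a,b,d,e,f}  = {a,d,e,f} ∪ {b}
Pass 3: +3 →
  {c}  = complement {a,b,d,e,f}
  {e}  = complement {a,b,c,d,f}
  {a,d,f}  = complement {b,c,e}
Pass 4: +2 →
  {b,e}  = {b} ∪ {e}
  {a,c,d,f}  = {c} ∪ {a,d,f}
After Pass 5 the family is unchanged; done.

Hence σ(𝒜) has 16 members: { {}, {b}, {c}, {e}, {b,c}, {b,e}, {c,e}, {a,d,f}, {b,c,e}, {a,b,d,f}, {a,c,d,f}, {a,d,e,f}, {a,b,c,d,f}, {a,b,d,e,f}, {a,c,d,e,f}, Ω }.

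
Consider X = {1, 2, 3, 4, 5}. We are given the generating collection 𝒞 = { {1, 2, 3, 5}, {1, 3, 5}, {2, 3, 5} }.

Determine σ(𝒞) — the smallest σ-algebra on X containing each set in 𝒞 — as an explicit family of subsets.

σ(𝒞) = { {}, {1}, {2}, {4}, {1, 2}, {1, 4}, {2, 4}, {3, 5}, {1, 2, 4}, {1, 3, 5}, {2, 3, 5}, {3, 4, 5}, {1, 2, 3, 5}, {1, 3, 4, 5}, {2, 3, 4, 5}, X }

Trace:
Begin from { {}, {1, 3, 5}, {2, 3, 5}, {1, 2, 3, 5}, X } (that is, 𝒞 plus ∅ and X).
Pass 1: 3 new —
  {4}  = complement {1, 2, 3, 5}
  {1, 4}  = complement {2, 3, 5}
  {2, 4}  = complement {1, 3, 5}
  [8 total]
Pass 2: 3 new —
  {1, 2, 4}  = {1, 4} ∪ {2, 4}
  {1, 3, 4, 5}  = {4} ∪ {1, 3, 5}
  {2, 3, 4, 5}  = {4} ∪ {2, 3, 5}
  [11 total]
Pass 3. New:
  {1}  = complement {2, 3, 4, 5}
  {2}  = complement {1, 3, 4, 5}
  {3, 5}  = complement {1, 2, 4}
  [14 total]
Pass 4. New:
  {1, 2}  = {2} ∪ {1}
  {3, 4, 5}  = {4} ∪ {3, 5}
  [16 total]
Pass 5: closed — nothing new.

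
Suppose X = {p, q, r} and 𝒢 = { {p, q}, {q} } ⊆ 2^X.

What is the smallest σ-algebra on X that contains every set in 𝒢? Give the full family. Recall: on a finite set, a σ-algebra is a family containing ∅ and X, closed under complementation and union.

Seed the family with 𝒢 together with ∅ and X: { {}, {q}, {p, q}, X }.
Pass 1. New:
  {r}  = ᶜ of {p, q}
  {p, r}  = ᶜ of {q}
  — 6 sets.
Pass 2: +1 →
  {q, r}  = {r} ∪ {q}
  — 7 sets.
Pass 3: +1 →
  {p}  = ᶜ of {q, r}
  — 8 sets.
Pass 4 adds nothing — fixpoint reached.

|σ(𝒢)| = 8.  σ(𝒢) = { {}, {p}, {q}, {r}, {p, q}, {p, r}, {q, r}, X }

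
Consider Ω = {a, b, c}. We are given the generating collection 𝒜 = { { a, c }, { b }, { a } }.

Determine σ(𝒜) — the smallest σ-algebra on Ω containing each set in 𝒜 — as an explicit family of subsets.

Answer: σ(𝒜) = { {  }, { a }, { b }, { c }, { a, b }, { a, c }, { b, c }, Ω }

Check:
Initial family (5 sets): { {  }, { a }, { b }, { a, c }, Ω }.
Iteration 1 (2 new):
  { a, b }  = { b } ∪ { a }
  { b, c }  = { a }ᶜ
Iteration 2 adds 1:
  { c }  = { a, b }ᶜ
Iteration 3: already closed under ᶜ and ∪.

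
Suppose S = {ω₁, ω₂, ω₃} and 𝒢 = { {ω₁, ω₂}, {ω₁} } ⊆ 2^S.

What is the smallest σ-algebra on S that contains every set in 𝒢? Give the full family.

Answer: σ(𝒢) = { {}, {ω₁}, {ω₂}, {ω₃}, {ω₁, ω₂}, {ω₁, ω₃}, {ω₂, ω₃}, S }

Trace:
Initial family (4 sets): { {}, {ω₁}, {ω₁, ω₂}, S }.
Round 1 adds 2:
  {ω₃}  = complement {ω₁, ω₂}
  {ω₂, ω₃}  = complement {ω₁}
Round 2 (1 new):
  {ω₁, ω₃}  = {ω₃} ∪ {ω₁}
Round 3 adds 1:
  {ω₂}  = complement {ω₁, ω₃}
Round 4: already closed under ᶜ and ∪.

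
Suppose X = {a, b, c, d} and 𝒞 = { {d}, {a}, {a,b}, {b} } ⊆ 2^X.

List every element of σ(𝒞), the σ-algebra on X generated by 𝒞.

Seed the family with 𝒞 together with ∅ and X: { {}, {a}, {b}, {d}, {a,b}, X }.
Pass 1 adds 7:
  {a,d}  = {d} ∪ {a}
  {b,d}  = {d} ∪ {b}
  {c,d}  = X∖{a,b}
  {a,b,c}  = X∖{d}
  {a,b,d}  = {a,b} ∪ {d}
  {a,c,d}  = X∖{b}
  {b,c,d}  = X∖{a}
  (now 13)
Pass 2: 3 new —
  {c}  = X∖{a,b,d}
  {a,c}  = X∖{b,d}
  {b,c}  = X∖{a,d}
  (now 16)
After Pass 3 the family is unchanged; done.

|σ(𝒞)| = 16.  σ(𝒞) = { {}, {a}, {b}, {c}, {d}, {a,b}, {a,c}, {a,d}, {b,c}, {b,d}, {c,d}, {a,b,c}, {a,b,d}, {a,c,d}, {b,c,d}, X }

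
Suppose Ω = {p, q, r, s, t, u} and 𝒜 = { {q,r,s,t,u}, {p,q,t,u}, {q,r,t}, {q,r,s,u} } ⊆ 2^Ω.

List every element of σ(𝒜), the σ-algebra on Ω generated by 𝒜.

σ(𝒜) = { {}, {p}, {q}, {r}, {s}, {t}, {u}, {p,q}, {p,r}, {p,s}, {p,t}, {p,u}, {q,r}, {q,s}, {q,t}, {q,u}, {r,s}, {r,t}, {r,u}, {s,t}, {s,u}, {t,u}, {p,q,r}, {p,q,s}, {p,q,t}, {p,q,u}, {p,r,s}, {p,r,t}, {p,r,u}, {p,s,t}, {p,s,u}, {p,t,u}, {q,r,s}, {q,r,t}, {q,r,u}, {q,s,t}, {q,s,u}, {q,t,u}, {r,s,t}, {r,s,u}, {r,t,u}, {s,t,u}, {p,q,r,s}, {p,q,r,t}, {p,q,r,u}, {p,q,s,t}, {p,q,s,u}, {p,q,t,u}, {p,r,s,t}, {p,r,s,u}, {p,r,t,u}, {p,s,t,u}, {q,r,s,t}, {q,r,s,u}, {q,r,t,u}, {q,s,t,u}, {r,s,t,u}, {p,q,r,s,t}, {p,q,r,s,u}, {p,q,r,t,u}, {p,q,s,t,u}, {p,r,s,t,u}, {q,r,s,t,u}, Ω }

Check:
Begin from { {}, {q,r,t}, {p,q,t,u}, {q,r,s,u}, {q,r,s,t,u}, Ω } (that is, 𝒜 plus ∅ and Ω).
Pass 1 adds 5:
  {p}  = ᶜ of {q,r,s,t,u}
  {p,t}  = ᶜ of {q,r,s,u}
  {r,s}  = ᶜ of {p,q,t,u}
  {p,s,u}  = ᶜ of {q,r,t}
  {p,q,r,t,u}  = {q,r,t} ∪ {p,q,t,u}
Pass 2. New:
  {s}  = ᶜ of {p,q,r,t,u}
  {p,r,s}  = {r,s} ∪ {p}
  {p,q,r,t}  = {q,r,t} ∪ {p,t}
  {p,r,s,t}  = {r,s} ∪ {p,t}
  {p,r,s,u}  = {r,s} ∪ {p,s,u}
  {p,s,t,u}  = {p,s,u} ∪ {p,t}
  {q,r,s,t}  = {r,s} ∪ {q,r,t}
  {p,q,r,s,u}  = {p,s,u} ∪ {q,r,s,u}
  {p,q,s,t,u}  = {p,s,u} ∪ {p,q,t,u}
Pass 3 adds 12:
  {r}  = ᶜ of {p,q,s,t,u}
  {t}  = ᶜ of {p,q,r,s,u}
  {p,s}  = {s} ∪ {p}
  {p,u}  = ᶜ of {q,r,s,t}
  {q,r}  = ᶜ of {p,s,t,u}
  {q,t}  = ᶜ of {p,r,s,u}
  {q,u}  = ᶜ of {p,r,s,t}
  {s,u}  = ᶜ of {p,q,r,t}
  {p,s,t}  = {p,t} ∪ {s}
  {q,t,u}  = ᶜ of {p,r,s}
  {p,q,r,s,t}  = {r,s} ∪ {p,q,r,t}
  {p,r,s,t,u}  = {r,s} ∪ {p,s,t,u}
Pass 4 (24 new):
  {q}  = ᶜ of {p,r,s,t,u}
  {u}  = ᶜ of {p,q,r,s,t}
  {p,r}  = {p} ∪ {r}
  {r,t}  = {t} ∪ {r}
  {s,t}  = {t} ∪ {s}
  {p,q,r}  = {p} ∪ {q,r}
  {p,q,t}  = {q,t} ∪ {p}
  {p,q,u}  = {p} ∪ {q,u}
  {p,r,t}  = {r} ∪ {p,t}
  {p,r,u}  = {p,u} ∪ {r}
  {p,t,u}  = {p,u} ∪ {t}
  {q,r,s}  = {r,s} ∪ {q,r}
  {q,r,u}  = ᶜ of {p,s,t}
  {q,s,t}  = {q,t} ∪ {s}
  {q,s,u}  = {q,u} ∪ {s}
  {r,s,t}  = {r,s} ∪ {t}
  {r,s,u}  = {r,s} ∪ {s,u}
  {s,t,u}  = {t} ∪ {s,u}
  {p,q,r,s}  = {p,r,s} ∪ {q,r}
  {p,q,r,u}  = {p,u} ∪ {q,r}
  {p,q,s,t}  = {p,s,t} ∪ {q,t}
  {p,q,s,u}  = {p,s,u} ∪ {q,u}
  {q,r,t,u}  = ᶜ of {p,s}
  {q,s,t,u}  = {q,t} ∪ {s,u}
Pass 5 adds 8:
  {p,q}  = {q} ∪ {p}
  {q,s}  = {q} ∪ {s}
  {r,u}  = ᶜ of {p,q,s,t}
  {t,u}  = ᶜ of {p,q,r,s}
  {p,q,s}  = {q} ∪ {p,s}
  {r,t,u}  = {r,t} ∪ {u}
  {p,r,t,u}  = {p,r,u} ∪ {p,r,t}
  {r,s,t,u}  = {r,s,t} ∪ {r,s,u}
After Pass 6 the family is unchanged; done.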